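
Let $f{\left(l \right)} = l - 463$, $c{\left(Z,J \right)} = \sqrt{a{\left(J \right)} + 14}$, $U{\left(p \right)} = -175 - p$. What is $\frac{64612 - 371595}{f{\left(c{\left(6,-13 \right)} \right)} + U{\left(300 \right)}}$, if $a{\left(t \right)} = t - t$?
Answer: $\frac{20567861}{62845} + \frac{306983 \sqrt{14}}{879830} \approx 328.58$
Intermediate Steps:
$a{\left(t \right)} = 0$
$c{\left(Z,J \right)} = \sqrt{14}$ ($c{\left(Z,J \right)} = \sqrt{0 + 14} = \sqrt{14}$)
$f{\left(l \right)} = -463 + l$
$\frac{64612 - 371595}{f{\left(c{\left(6,-13 \right)} \right)} + U{\left(300 \right)}} = \frac{64612 - 371595}{\left(-463 + \sqrt{14}\right) - 475} = - \frac{306983}{\left(-463 + \sqrt{14}\right) - 475} = - \frac{306983}{-938 + \sqrt{14}}$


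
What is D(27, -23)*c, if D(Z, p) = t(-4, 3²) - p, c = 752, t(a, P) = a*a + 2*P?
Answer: 42864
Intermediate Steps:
t(a, P) = a² + 2*P
D(Z, p) = 34 - p (D(Z, p) = ((-4)² + 2*3²) - p = (16 + 2*9) - p = (16 + 18) - p = 34 - p)
D(27, -23)*c = (34 - 1*(-23))*752 = (34 + 23)*752 = 57*752 = 42864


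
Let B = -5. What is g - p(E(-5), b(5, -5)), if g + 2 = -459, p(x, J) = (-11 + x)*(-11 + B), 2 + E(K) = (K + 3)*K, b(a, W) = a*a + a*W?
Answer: -509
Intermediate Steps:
b(a, W) = a² + W*a
E(K) = -2 + K*(3 + K) (E(K) = -2 + (K + 3)*K = -2 + (3 + K)*K = -2 + K*(3 + K))
p(x, J) = 176 - 16*x (p(x, J) = (-11 + x)*(-11 - 5) = (-11 + x)*(-16) = 176 - 16*x)
g = -461 (g = -2 - 459 = -461)
g - p(E(-5), b(5, -5)) = -461 - (176 - 16*(-2 + (-5)² + 3*(-5))) = -461 - (176 - 16*(-2 + 25 - 15)) = -461 - (176 - 16*8) = -461 - (176 - 128) = -461 - 1*48 = -461 - 48 = -509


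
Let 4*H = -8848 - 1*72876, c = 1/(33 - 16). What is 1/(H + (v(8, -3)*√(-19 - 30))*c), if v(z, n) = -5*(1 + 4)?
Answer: -5904559/120636075554 + 2975*I/120636075554 ≈ -4.8945e-5 + 2.4661e-8*I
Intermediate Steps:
v(z, n) = -25 (v(z, n) = -5*5 = -25)
c = 1/17 ≈ 0.058824
H = -20431 (H = (-8848 - 1*72876)/4 = (-8848 - 72876)/4 = (¼)*(-81724) = -20431)
1/(H + (v(8, -3)*√(-19 - 30))*c) = 1/(-20431 - 25*√(-19 - 30)*(1/17)) = 1/(-20431 - 175*I*(1/17)) = 1/(-20431 - 175*I/17) = 289*(-20431 + 175*I/17)/120636075554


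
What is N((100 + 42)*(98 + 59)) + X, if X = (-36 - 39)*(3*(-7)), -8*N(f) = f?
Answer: -4847/4 ≈ -1211.8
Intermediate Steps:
N(f) = -f/8
X = 1575 (X = -75*(-21) = 1575)
N((100 + 42)*(98 + 59)) + X = -(100 + 42)*(98 + 59)/8 + 1575 = -71*157/4 + 1575 = -⅛*22294 + 1575 = -11147/4 + 1575 = -4847/4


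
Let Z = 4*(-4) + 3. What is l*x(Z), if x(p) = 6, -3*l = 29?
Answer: -58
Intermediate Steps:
l = -29/3 (l = -⅓*29 = -29/3 ≈ -9.6667)
Z = -13 (Z = -16 + 3 = -13)
l*x(Z) = -29/3*6 = -58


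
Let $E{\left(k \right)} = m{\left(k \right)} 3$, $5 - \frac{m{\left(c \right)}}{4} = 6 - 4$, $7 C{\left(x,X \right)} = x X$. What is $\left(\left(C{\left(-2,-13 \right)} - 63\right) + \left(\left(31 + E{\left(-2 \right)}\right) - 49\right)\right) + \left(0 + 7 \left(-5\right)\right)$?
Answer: $- \frac{534}{7} \approx -76.286$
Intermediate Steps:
$C{\left(x,X \right)} = \frac{X x}{7}$ ($C{\left(x,X \right)} = \frac{x X}{7} = \frac{X x}{7}$)
$m{\left(c \right)} = 12$ ($m{\left(c \right)} = 20 - 4 \left(6 - 4\right) = 20 - 8 = 12$)
$E{\left(k \right)} = 36$ ($E{\left(k \right)} = 12 \cdot 3 = 36$)
$\left(\left(C{\left(-2,-13 \right)} - 63\right) + \left(\left(31 + E{\left(-2 \right)}\right) - 49\right)\right) + \left(0 + 7 \left(-5\right)\right) = \left(\left(\frac{1}{7} \left(-13\right) \left(-2\right) - 63\right) + \left(\left(31 + 36\right) - 49\right)\right) + \left(0 + 7 \left(-5\right)\right) = \left(\left(\frac{26}{7} - 63\right) + \left(67 - 49\right)\right) + \left(0 - 35\right) = \left(- \frac{415}{7} + 18\right) - 35 = - \frac{289}{7} - 35 = - \frac{534}{7}$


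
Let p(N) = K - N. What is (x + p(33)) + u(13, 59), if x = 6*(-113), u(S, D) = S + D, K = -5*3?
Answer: -654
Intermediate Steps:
K = -15
u(S, D) = D + S
p(N) = -15 - N
x = -678
(x + p(33)) + u(13, 59) = (-678 + (-15 - 1*33)) + (59 + 13) = (-678 + (-15 - 33)) + 72 = (-678 - 48) + 72 = -726 + 72 = -654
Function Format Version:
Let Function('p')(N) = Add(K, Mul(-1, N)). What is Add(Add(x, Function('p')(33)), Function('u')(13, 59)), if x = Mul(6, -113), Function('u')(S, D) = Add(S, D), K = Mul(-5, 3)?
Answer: -654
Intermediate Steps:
K = -15
Function('u')(S, D) = Add(D, S)
Function('p')(N) = Add(-15, Mul(-1, N))
x = -678
Add(Add(x, Function('p')(33)), Function('u')(13, 59)) = Add(Add(-678, Add(-15, Mul(-1, 33))), Add(59, 13)) = Add(Add(-678, Add(-15, -33)), 72) = Add(Add(-678, -48), 72) = Add(-726, 72) = -654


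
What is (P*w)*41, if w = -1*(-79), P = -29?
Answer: -93931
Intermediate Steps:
w = 79
(P*w)*41 = -29*79*41 = -2291*41 = -93931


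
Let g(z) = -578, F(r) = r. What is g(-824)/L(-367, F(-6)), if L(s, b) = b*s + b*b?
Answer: -289/1119 ≈ -0.25827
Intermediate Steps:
L(s, b) = b**2 + b*s (L(s, b) = b*s + b**2 = b**2 + b*s)
g(-824)/L(-367, F(-6)) = -578*(-1/(6*(-6 - 367))) = -578/((-6*(-373))) = -578/2238 = -578*1/2238 = -289/1119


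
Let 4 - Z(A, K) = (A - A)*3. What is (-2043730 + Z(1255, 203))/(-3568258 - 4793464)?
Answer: 1021863/4180861 ≈ 0.24441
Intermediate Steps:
Z(A, K) = 4 (Z(A, K) = 4 - (A - A)*3 = 4 - 0*3 = 4 - 1*0 = 4 + 0 = 4)
(-2043730 + Z(1255, 203))/(-3568258 - 4793464) = (-2043730 + 4)/(-3568258 - 4793464) = -2043726/(-8361722) = -2043726*(-1/8361722) = 1021863/4180861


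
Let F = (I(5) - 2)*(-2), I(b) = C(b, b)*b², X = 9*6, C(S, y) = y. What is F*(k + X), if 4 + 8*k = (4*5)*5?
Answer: -16236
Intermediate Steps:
k = 12 (k = -½ + ((4*5)*5)/8 = -½ + (20*5)/8 = -½ + (⅛)*100 = -½ + 25/2 = 12)
X = 54
I(b) = b³ (I(b) = b*b² = b³)
F = -246 (F = (5³ - 2)*(-2) = (125 - 2)*(-2) = 123*(-2) = -246)
F*(k + X) = -246*(12 + 54) = -246*66 = -16236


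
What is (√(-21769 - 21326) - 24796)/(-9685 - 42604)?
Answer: 24796/52289 - 13*I*√255/52289 ≈ 0.47421 - 0.0039701*I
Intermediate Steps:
(√(-21769 - 21326) - 24796)/(-9685 - 42604) = (√(-43095) - 24796)/(-52289) = (13*I*√255 - 24796)*(-1/52289) = (-24796 + 13*I*√255)*(-1/52289) = 24796/52289 - 13*I*√255/52289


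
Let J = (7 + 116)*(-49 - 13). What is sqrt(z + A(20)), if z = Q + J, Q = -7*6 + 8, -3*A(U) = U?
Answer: 10*I*sqrt(690)/3 ≈ 87.559*I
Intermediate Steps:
J = -7626 (J = 123*(-62) = -7626)
A(U) = -U/3
Q = -34 (Q = -42 + 8 = -34)
z = -7660 (z = -34 - 7626 = -7660)
sqrt(z + A(20)) = sqrt(-7660 - 1/3*20) = sqrt(-7660 - 20/3) = sqrt(-23000/3) = 10*I*sqrt(690)/3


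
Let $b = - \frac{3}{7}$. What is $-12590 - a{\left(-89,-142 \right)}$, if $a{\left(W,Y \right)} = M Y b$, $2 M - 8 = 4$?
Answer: $- \frac{90686}{7} \approx -12955.0$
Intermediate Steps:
$M = 6$ ($M = 4 + \frac{1}{2} \cdot 4 = 4 + 2 = 6$)
$b = - \frac{3}{7}$ ($b = \left(-3\right) \frac{1}{7} = - \frac{3}{7} \approx -0.42857$)
$a{\left(W,Y \right)} = - \frac{18 Y}{7}$ ($a{\left(W,Y \right)} = 6 Y \left(- \frac{3}{7}\right) = - \frac{18 Y}{7}$)
$-12590 - a{\left(-89,-142 \right)} = -12590 - \left(- \frac{18}{7}\right) \left(-142\right) = -12590 - \frac{2556}{7} = - \frac{90686}{7}$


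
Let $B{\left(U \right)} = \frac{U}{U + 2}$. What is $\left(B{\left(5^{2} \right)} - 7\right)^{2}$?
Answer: $\frac{26896}{729} \approx 36.894$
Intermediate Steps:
$B{\left(U \right)} = \frac{U}{2 + U}$
$\left(B{\left(5^{2} \right)} - 7\right)^{2} = \left(\frac{5^{2}}{2 + 5^{2}} - 7\right)^{2} = \left(\frac{25}{2 + 25} - 7\right)^{2} = \left(\frac{25}{27} - 7\right)^{2} = \left(- \frac{164}{27}\right)^{2} = \frac{26896}{729}$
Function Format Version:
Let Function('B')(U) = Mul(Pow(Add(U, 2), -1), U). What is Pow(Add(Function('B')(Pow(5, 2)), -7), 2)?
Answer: Rational(26896, 729) ≈ 36.894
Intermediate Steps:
Function('B')(U) = Mul(U, Pow(Add(2, U), -1)) (Function('B')(U) = Mul(Pow(Add(2, U), -1), U) = Mul(U, Pow(Add(2, U), -1)))
Pow(Add(Function('B')(Pow(5, 2)), -7), 2) = Pow(Add(Mul(Pow(5, 2), Pow(Add(2, Pow(5, 2)), -1)), -7), 2) = Pow(Add(Mul(25, Pow(Add(2, 25), -1)), -7), 2) = Pow(Add(Mul(25, Pow(27, -1)), -7), 2) = Pow(Add(Mul(25, Rational(1, 27)), -7), 2) = Pow(Add(Rational(25, 27), -7), 2) = Pow(Rational(-164, 27), 2) = Rational(26896, 729)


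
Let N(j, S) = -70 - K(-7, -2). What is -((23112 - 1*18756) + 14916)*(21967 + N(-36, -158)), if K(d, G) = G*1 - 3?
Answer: -422095344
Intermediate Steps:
K(d, G) = -3 + G (K(d, G) = G - 3 = -3 + G)
N(j, S) = -65 (N(j, S) = -70 - (-3 - 2) = -70 - 1*(-5) = -70 + 5 = -65)
-((23112 - 1*18756) + 14916)*(21967 + N(-36, -158)) = -((23112 - 1*18756) + 14916)*(21967 - 65) = -((23112 - 18756) + 14916)*21902 = -(4356 + 14916)*21902 = -19272*21902 = -1*422095344 = -422095344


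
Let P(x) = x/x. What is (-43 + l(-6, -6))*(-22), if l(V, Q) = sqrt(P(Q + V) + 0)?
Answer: 924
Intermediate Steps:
P(x) = 1
l(V, Q) = 1 (l(V, Q) = sqrt(1 + 0) = sqrt(1) = 1)
(-43 + l(-6, -6))*(-22) = (-43 + 1)*(-22) = -42*(-22) = 924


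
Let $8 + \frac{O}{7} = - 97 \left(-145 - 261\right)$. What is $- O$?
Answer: $-275618$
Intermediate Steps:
$O = 275618$ ($O = -56 + 7 \left(- 97 \left(-145 - 261\right)\right) = -56 + 7 \left(\left(-97\right) \left(-406\right)\right) = -56 + 7 \cdot 39382 = -56 + 275674 = 275618$)
$- O = \left(-1\right) 275618 = -275618$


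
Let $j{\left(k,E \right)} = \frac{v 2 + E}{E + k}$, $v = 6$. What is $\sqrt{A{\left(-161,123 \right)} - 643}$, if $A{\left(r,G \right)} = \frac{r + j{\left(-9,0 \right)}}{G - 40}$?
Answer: $\frac{i \sqrt{39987906}}{249} \approx 25.396 i$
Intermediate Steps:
$j{\left(k,E \right)} = \frac{12 + E}{E + k}$ ($j{\left(k,E \right)} = \frac{6 \cdot 2 + E}{E + k} = \frac{12 + E}{E + k}$)
$A{\left(r,G \right)} = \frac{- \frac{4}{3} + r}{-40 + G}$ ($A{\left(r,G \right)} = \frac{r + \frac{12 + 0}{0 - 9}}{G - 40} = \frac{r + \frac{1}{-9} \cdot 12}{-40 + G} = \frac{r - \frac{4}{3}}{-40 + G} = \frac{- \frac{4}{3} + r}{-40 + G}$)
$\sqrt{A{\left(-161,123 \right)} - 643} = \sqrt{\frac{- \frac{4}{3} - 161}{-40 + 123} - 643} = \sqrt{\frac{1}{83} \left(- \frac{487}{3}\right) - 643} = \sqrt{- \frac{487}{249} - 643} = \sqrt{- \frac{160594}{249}} = \frac{i \sqrt{39987906}}{249}$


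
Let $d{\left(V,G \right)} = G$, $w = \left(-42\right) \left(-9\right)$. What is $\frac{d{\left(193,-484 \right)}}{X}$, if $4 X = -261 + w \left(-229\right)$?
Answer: $\frac{176}{7893} \approx 0.022298$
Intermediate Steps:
$w = 378$
$X = - \frac{86823}{4}$ ($X = \frac{-261 + 378 \left(-229\right)}{4} = \frac{-261 - 86562}{4} = \frac{1}{4} \left(-86823\right) = - \frac{86823}{4} \approx -21706.0$)
$\frac{d{\left(193,-484 \right)}}{X} = - \frac{484}{- \frac{86823}{4}} = \left(-484\right) \left(- \frac{4}{86823}\right) = \frac{176}{7893}$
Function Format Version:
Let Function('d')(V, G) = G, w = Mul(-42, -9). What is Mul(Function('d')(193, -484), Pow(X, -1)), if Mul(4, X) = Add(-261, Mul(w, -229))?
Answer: Rational(176, 7893) ≈ 0.022298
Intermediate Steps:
w = 378
X = Rational(-86823, 4) (X = Mul(Rational(1, 4), Add(-261, Mul(378, -229))) = Mul(Rational(1, 4), Add(-261, -86562)) = Mul(Rational(1, 4), -86823) = Rational(-86823, 4) ≈ -21706.)
Mul(Function('d')(193, -484), Pow(X, -1)) = Mul(-484, Pow(Rational(-86823, 4), -1)) = Mul(-484, Rational(-4, 86823)) = Rational(176, 7893)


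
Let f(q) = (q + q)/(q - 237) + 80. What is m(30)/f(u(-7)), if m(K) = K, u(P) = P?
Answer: 3660/9767 ≈ 0.37473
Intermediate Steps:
f(q) = 80 + 2*q/(-237 + q) (f(q) = (2*q)/(-237 + q) + 80 = 2*q/(-237 + q) + 80 = 80 + 2*q/(-237 + q))
m(30)/f(u(-7)) = 30/((2*(-9480 + 41*(-7))/(-237 - 7))) = 30/((2*(-9480 - 287)/(-244))) = 30/((2*(-1/244)*(-9767))) = 30/(9767/122) = 30*(122/9767) = 3660/9767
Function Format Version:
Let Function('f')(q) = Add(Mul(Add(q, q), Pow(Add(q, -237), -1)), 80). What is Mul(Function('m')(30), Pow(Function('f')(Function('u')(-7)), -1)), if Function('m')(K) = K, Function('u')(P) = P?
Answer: Rational(3660, 9767) ≈ 0.37473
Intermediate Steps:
Function('f')(q) = Add(80, Mul(2, q, Pow(Add(-237, q), -1))) (Function('f')(q) = Add(Mul(Mul(2, q), Pow(Add(-237, q), -1)), 80) = Add(Mul(2, q, Pow(Add(-237, q), -1)), 80) = Add(80, Mul(2, q, Pow(Add(-237, q), -1))))
Mul(Function('m')(30), Pow(Function('f')(Function('u')(-7)), -1)) = Mul(30, Pow(Mul(2, Pow(Add(-237, -7), -1), Add(-9480, Mul(41, -7))), -1)) = Mul(30, Pow(Mul(2, Pow(-244, -1), Add(-9480, -287)), -1)) = Mul(30, Pow(Mul(2, Rational(-1, 244), -9767), -1)) = Mul(30, Pow(Rational(9767, 122), -1)) = Mul(30, Rational(122, 9767)) = Rational(3660, 9767)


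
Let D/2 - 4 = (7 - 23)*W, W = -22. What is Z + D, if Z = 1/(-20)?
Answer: 14239/20 ≈ 711.95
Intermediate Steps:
Z = -1/20 ≈ -0.050000
D = 712 (D = 8 + 2*((7 - 23)*(-22)) = 8 + 2*(-16*(-22)) = 8 + 2*352 = 8 + 704 = 712)
Z + D = -1/20 + 712 = 14239/20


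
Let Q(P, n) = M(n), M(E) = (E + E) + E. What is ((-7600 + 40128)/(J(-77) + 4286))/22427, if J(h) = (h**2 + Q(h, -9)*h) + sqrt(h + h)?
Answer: 199949616/1694837432965 - 16264*I*sqrt(154)/1694837432965 ≈ 0.00011798 - 1.1909e-7*I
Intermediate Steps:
M(E) = 3*E (M(E) = 2*E + E = 3*E)
Q(P, n) = 3*n
J(h) = h**2 - 27*h + sqrt(2)*sqrt(h) (J(h) = (h**2 + (3*(-9))*h) + sqrt(h + h) = (h**2 - 27*h) + sqrt(2*h) = (h**2 - 27*h) + sqrt(2)*sqrt(h) = h**2 - 27*h + sqrt(2)*sqrt(h))
((-7600 + 40128)/(J(-77) + 4286))/22427 = ((-7600 + 40128)/(((-77)**2 - 27*(-77) + sqrt(2)*sqrt(-77)) + 4286))/22427 = (32528/((5929 + 2079 + sqrt(2)*(I*sqrt(77))) + 4286))*(1/22427) = (32528/((5929 + 2079 + I*sqrt(154)) + 4286))*(1/22427) = (32528/((8008 + I*sqrt(154)) + 4286))*(1/22427) = (32528/(12294 + I*sqrt(154)))*(1/22427) = 32528/(22427*(12294 + I*sqrt(154)))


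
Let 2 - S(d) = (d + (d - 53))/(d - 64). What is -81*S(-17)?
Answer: -75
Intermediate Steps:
S(d) = 2 - (-53 + 2*d)/(-64 + d) (S(d) = 2 - (d + (d - 53))/(d - 64) = 2 - (d + (-53 + d))/(-64 + d) = 2 - (-53 + 2*d)/(-64 + d))
-81*S(-17) = -(-6075)/(-64 - 17) = -(-6075)/(-81) = -(-6075)*(-1)/81 = -81*25/27 = -75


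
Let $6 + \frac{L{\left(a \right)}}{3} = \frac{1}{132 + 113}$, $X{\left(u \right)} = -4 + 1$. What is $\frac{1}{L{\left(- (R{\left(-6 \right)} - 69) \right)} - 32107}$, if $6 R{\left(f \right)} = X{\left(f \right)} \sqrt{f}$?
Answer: $- \frac{245}{7870622} \approx -3.1128 \cdot 10^{-5}$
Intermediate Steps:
$X{\left(u \right)} = -3$
$R{\left(f \right)} = - \frac{\sqrt{f}}{2}$ ($R{\left(f \right)} = \frac{\left(-3\right) \sqrt{f}}{6} = - \frac{\sqrt{f}}{2}$)
$L{\left(a \right)} = - \frac{4407}{245}$ ($L{\left(a \right)} = -18 + \frac{3}{132 + 113} = -18 + \frac{3}{245} = - \frac{4407}{245}$)
$\frac{1}{L{\left(- (R{\left(-6 \right)} - 69) \right)} - 32107} = \frac{1}{- \frac{4407}{245} - 32107} = \frac{1}{- \frac{7870622}{245}} = - \frac{245}{7870622}$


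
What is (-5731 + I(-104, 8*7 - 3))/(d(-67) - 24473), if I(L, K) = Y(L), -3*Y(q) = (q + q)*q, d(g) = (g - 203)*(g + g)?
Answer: -38825/35121 ≈ -1.1055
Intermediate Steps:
d(g) = 2*g*(-203 + g) (d(g) = (-203 + g)*(2*g) = 2*g*(-203 + g))
Y(q) = -2*q**2/3 (Y(q) = -(q + q)*q/3 = -2*q*q/3 = -2*q**2/3)
I(L, K) = -2*L**2/3
(-5731 + I(-104, 8*7 - 3))/(d(-67) - 24473) = (-5731 - 2/3*(-104)**2)/(2*(-67)*(-203 - 67) - 24473) = (-5731 - 2/3*10816)/(2*(-67)*(-270) - 24473) = (-5731 - 21632/3)/(36180 - 24473) = -38825/3/11707 = -38825/3*1/11707 = -38825/35121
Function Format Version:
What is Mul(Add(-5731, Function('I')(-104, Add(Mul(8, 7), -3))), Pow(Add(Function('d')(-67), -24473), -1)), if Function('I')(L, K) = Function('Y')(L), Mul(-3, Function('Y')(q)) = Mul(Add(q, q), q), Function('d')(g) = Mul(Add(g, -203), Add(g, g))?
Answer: Rational(-38825, 35121) ≈ -1.1055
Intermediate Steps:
Function('d')(g) = Mul(2, g, Add(-203, g)) (Function('d')(g) = Mul(Add(-203, g), Mul(2, g)) = Mul(2, g, Add(-203, g)))
Function('Y')(q) = Mul(Rational(-2, 3), Pow(q, 2)) (Function('Y')(q) = Mul(Rational(-1, 3), Mul(Add(q, q), q)) = Mul(Rational(-1, 3), Mul(Mul(2, q), q)) = Mul(Rational(-1, 3), Mul(2, Pow(q, 2))) = Mul(Rational(-2, 3), Pow(q, 2)))
Function('I')(L, K) = Mul(Rational(-2, 3), Pow(L, 2))
Mul(Add(-5731, Function('I')(-104, Add(Mul(8, 7), -3))), Pow(Add(Function('d')(-67), -24473), -1)) = Mul(Add(-5731, Mul(Rational(-2, 3), Pow(-104, 2))), Pow(Add(Mul(2, -67, Add(-203, -67)), -24473), -1)) = Mul(Add(-5731, Mul(Rational(-2, 3), 10816)), Pow(Add(Mul(2, -67, -270), -24473), -1)) = Mul(Add(-5731, Rational(-21632, 3)), Pow(Add(36180, -24473), -1)) = Mul(Rational(-38825, 3), Pow(11707, -1)) = Mul(Rational(-38825, 3), Rational(1, 11707)) = Rational(-38825, 35121)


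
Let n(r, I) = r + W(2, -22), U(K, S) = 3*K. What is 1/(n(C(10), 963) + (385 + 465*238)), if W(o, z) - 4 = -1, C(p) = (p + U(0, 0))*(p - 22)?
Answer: 1/110938 ≈ 9.0140e-6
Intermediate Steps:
C(p) = p*(-22 + p) (C(p) = (p + 3*0)*(p - 22) = (p + 0)*(-22 + p) = p*(-22 + p))
W(o, z) = 3 (W(o, z) = 4 - 1 = 3)
n(r, I) = 3 + r (n(r, I) = r + 3 = 3 + r)
1/(n(C(10), 963) + (385 + 465*238)) = 1/((3 + 10*(-22 + 10)) + (385 + 465*238)) = 1/((3 + 10*(-12)) + (385 + 110670)) = 1/((3 - 120) + 111055) = 1/(-117 + 111055) = 1/110938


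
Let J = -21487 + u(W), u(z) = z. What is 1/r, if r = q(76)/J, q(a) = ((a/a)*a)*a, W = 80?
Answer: -21407/5776 ≈ -3.7062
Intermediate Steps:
J = -21407 (J = -21487 + 80 = -21407)
q(a) = a² (q(a) = (1*a)*a = a*a = a²)
r = -5776/21407 (r = 76²/(-21407) = 5776*(-1/21407) = -5776/21407 ≈ -0.26982)
1/r = 1/(-5776/21407) = -21407/5776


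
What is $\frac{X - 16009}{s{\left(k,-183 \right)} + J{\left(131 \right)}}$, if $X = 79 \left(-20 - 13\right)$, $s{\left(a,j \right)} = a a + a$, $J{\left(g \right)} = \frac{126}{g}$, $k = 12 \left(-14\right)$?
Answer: $- \frac{1219348}{1837731} \approx -0.66351$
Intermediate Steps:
$k = -168$
$s{\left(a,j \right)} = a + a^{2}$ ($s{\left(a,j \right)} = a^{2} + a = a + a^{2}$)
$X = -2607$ ($X = 79 \left(-33\right) = -2607$)
$\frac{X - 16009}{s{\left(k,-183 \right)} + J{\left(131 \right)}} = \frac{-2607 - 16009}{- 168 \left(1 - 168\right) + \frac{126}{131}} = - \frac{18616}{\left(-168\right) \left(-167\right) + 126 \cdot \frac{1}{131}} = - \frac{18616}{28056 + \frac{126}{131}} = - \frac{18616}{\frac{3675462}{131}} = \left(-18616\right) \frac{131}{3675462} = - \frac{1219348}{1837731}$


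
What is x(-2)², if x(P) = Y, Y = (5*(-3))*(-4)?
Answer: 3600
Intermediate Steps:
Y = 60 (Y = -15*(-4) = 60)
x(P) = 60
x(-2)² = 60² = 3600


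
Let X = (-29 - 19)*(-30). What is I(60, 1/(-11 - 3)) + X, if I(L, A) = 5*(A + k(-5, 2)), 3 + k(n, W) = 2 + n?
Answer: 19735/14 ≈ 1409.6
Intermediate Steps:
k(n, W) = -1 + n (k(n, W) = -3 + (2 + n) = -1 + n)
X = 1440 (X = -48*(-30) = 1440)
I(L, A) = -30 + 5*A (I(L, A) = 5*(A + (-1 - 5)) = 5*(A - 6) = 5*(-6 + A) = -30 + 5*A)
I(60, 1/(-11 - 3)) + X = (-30 + 5/(-11 - 3)) + 1440 = (-30 + 5/(-14)) + 1440 = (-30 + 5*(-1/14)) + 1440 = (-30 - 5/14) + 1440 = -425/14 + 1440 = 19735/14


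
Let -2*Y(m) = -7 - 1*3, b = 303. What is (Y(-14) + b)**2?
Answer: 94864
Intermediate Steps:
Y(m) = 5 (Y(m) = -(-7 - 1*3)/2 = -(-7 - 3)/2 = -1/2*(-10) = 5)
(Y(-14) + b)**2 = (5 + 303)**2 = 308**2 = 94864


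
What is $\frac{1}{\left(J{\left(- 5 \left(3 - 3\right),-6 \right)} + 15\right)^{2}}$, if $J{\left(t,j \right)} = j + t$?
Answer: $\frac{1}{81} \approx 0.012346$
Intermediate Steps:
$\frac{1}{\left(J{\left(- 5 \left(3 - 3\right),-6 \right)} + 15\right)^{2}} = \frac{1}{\left(\left(-6 - 5 \left(3 - 3\right)\right) + 15\right)^{2}} = \frac{1}{\left(\left(-6 - 0\right) + 15\right)^{2}} = \frac{1}{\left(\left(-6 + 0\right) + 15\right)^{2}} = \frac{1}{\left(-6 + 15\right)^{2}} = \frac{1}{9^{2}} = \frac{1}{81}$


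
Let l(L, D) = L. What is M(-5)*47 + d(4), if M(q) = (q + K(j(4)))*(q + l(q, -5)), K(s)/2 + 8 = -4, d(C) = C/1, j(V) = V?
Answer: 13634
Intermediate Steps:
d(C) = C (d(C) = C*1 = C)
K(s) = -24 (K(s) = -16 + 2*(-4) = -16 - 8 = -24)
M(q) = 2*q*(-24 + q) (M(q) = (q - 24)*(q + q) = (-24 + q)*(2*q) = 2*q*(-24 + q))
M(-5)*47 + d(4) = (2*(-5)*(-24 - 5))*47 + 4 = (2*(-5)*(-29))*47 + 4 = 290*47 + 4 = 13630 + 4 = 13634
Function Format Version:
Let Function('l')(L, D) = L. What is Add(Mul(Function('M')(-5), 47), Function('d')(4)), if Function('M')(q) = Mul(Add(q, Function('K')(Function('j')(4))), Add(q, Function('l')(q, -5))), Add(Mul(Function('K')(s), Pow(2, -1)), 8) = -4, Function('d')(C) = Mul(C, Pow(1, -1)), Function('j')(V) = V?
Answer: 13634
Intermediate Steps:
Function('d')(C) = C (Function('d')(C) = Mul(C, 1) = C)
Function('K')(s) = -24 (Function('K')(s) = Add(-16, Mul(2, -4)) = Add(-16, -8) = -24)
Function('M')(q) = Mul(2, q, Add(-24, q)) (Function('M')(q) = Mul(Add(q, -24), Add(q, q)) = Mul(Add(-24, q), Mul(2, q)) = Mul(2, q, Add(-24, q)))
Add(Mul(Function('M')(-5), 47), Function('d')(4)) = Add(Mul(Mul(2, -5, Add(-24, -5)), 47), 4) = Add(Mul(Mul(2, -5, -29), 47), 4) = Add(Mul(290, 47), 4) = Add(13630, 4) = 13634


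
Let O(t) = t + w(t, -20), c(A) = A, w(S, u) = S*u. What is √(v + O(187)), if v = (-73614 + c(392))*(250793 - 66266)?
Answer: I*√13511439547 ≈ 1.1624e+5*I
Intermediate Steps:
O(t) = -19*t (O(t) = t + t*(-20) = t - 20*t = -19*t)
v = -13511435994 (v = (-73614 + 392)*(250793 - 66266) = -73222*184527 = -13511435994)
√(v + O(187)) = √(-13511435994 - 19*187) = √(-13511435994 - 3553) = √(-13511439547) = I*√13511439547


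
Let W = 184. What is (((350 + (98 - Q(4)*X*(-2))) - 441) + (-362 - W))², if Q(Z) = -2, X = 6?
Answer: 316969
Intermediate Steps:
(((350 + (98 - Q(4)*X*(-2))) - 441) + (-362 - W))² = (((350 + (98 - (-2*6)*(-2))) - 441) + (-362 - 1*184))² = (((350 + (98 - (-12)*(-2))) - 441) + (-362 - 184))² = (((350 + (98 - 1*24)) - 441) - 546)² = (((350 + (98 - 24)) - 441) - 546)² = (((350 + 74) - 441) - 546)² = ((424 - 441) - 546)² = (-17 - 546)² = (-563)² = 316969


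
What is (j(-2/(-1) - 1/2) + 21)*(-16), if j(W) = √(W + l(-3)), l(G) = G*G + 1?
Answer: -336 - 8*√46 ≈ -390.26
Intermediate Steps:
l(G) = 1 + G² (l(G) = G² + 1 = 1 + G²)
j(W) = √(10 + W) (j(W) = √(W + (1 + (-3)²)) = √(W + (1 + 9)) = √(W + 10) = √(10 + W))
(j(-2/(-1) - 1/2) + 21)*(-16) = (√(10 + (-2/(-1) - 1/2)) + 21)*(-16) = (√(10 + (-2*(-1) - 1*½)) + 21)*(-16) = (√(10 + (2 - ½)) + 21)*(-16) = (√(10 + 3/2) + 21)*(-16) = (√(23/2) + 21)*(-16) = (√46/2 + 21)*(-16) = (21 + √46/2)*(-16) = -336 - 8*√46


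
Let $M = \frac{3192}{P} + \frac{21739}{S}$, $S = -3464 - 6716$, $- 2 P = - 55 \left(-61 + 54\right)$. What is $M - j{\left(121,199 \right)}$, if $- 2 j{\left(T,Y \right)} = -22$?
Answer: $- \frac{3327741}{111980} \approx -29.717$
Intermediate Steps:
$P = - \frac{385}{2}$ ($P = - \frac{\left(-55\right) \left(-61 + 54\right)}{2} = - \frac{\left(-55\right) \left(-7\right)}{2} = \left(- \frac{1}{2}\right) 385 = - \frac{385}{2} \approx -192.5$)
$S = -10180$ ($S = -3464 - 6716 = -10180$)
$j{\left(T,Y \right)} = 11$ ($j{\left(T,Y \right)} = \left(- \frac{1}{2}\right) \left(-22\right) = 11$)
$M = - \frac{2095961}{111980}$ ($M = \frac{3192}{- \frac{385}{2}} + \frac{21739}{-10180} = 3192 \left(- \frac{2}{385}\right) + 21739 \left(- \frac{1}{10180}\right) = - \frac{912}{55} - \frac{21739}{10180} = - \frac{2095961}{111980} \approx -18.717$)
$M - j{\left(121,199 \right)} = - \frac{2095961}{111980} - 11 = - \frac{3327741}{111980}$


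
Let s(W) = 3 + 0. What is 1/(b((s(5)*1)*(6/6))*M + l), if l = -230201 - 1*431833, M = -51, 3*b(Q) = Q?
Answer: -1/662085 ≈ -1.5104e-6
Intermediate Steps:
s(W) = 3
b(Q) = Q/3
l = -662034 (l = -230201 - 431833 = -662034)
1/(b((s(5)*1)*(6/6))*M + l) = 1/((((3*1)*(6/6))/3)*(-51) - 662034) = 1/(((3*(6*(⅙)))/3)*(-51) - 662034) = 1/(((3*1)/3)*(-51) - 662034) = 1/(((⅓)*3)*(-51) - 662034) = 1/(1*(-51) - 662034) = 1/(-51 - 662034) = 1/(-662085) = -1/662085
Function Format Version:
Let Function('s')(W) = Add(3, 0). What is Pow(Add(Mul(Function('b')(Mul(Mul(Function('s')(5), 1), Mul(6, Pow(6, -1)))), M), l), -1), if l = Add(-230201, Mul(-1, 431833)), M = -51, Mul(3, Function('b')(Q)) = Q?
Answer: Rational(-1, 662085) ≈ -1.5104e-6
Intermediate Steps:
Function('s')(W) = 3
Function('b')(Q) = Mul(Rational(1, 3), Q)
l = -662034 (l = Add(-230201, -431833) = -662034)
Pow(Add(Mul(Function('b')(Mul(Mul(Function('s')(5), 1), Mul(6, Pow(6, -1)))), M), l), -1) = Pow(Add(Mul(Mul(Rational(1, 3), Mul(Mul(3, 1), Mul(6, Pow(6, -1)))), -51), -662034), -1) = Pow(Add(Mul(Mul(Rational(1, 3), Mul(3, Mul(6, Rational(1, 6)))), -51), -662034), -1) = Pow(Add(Mul(Mul(Rational(1, 3), Mul(3, 1)), -51), -662034), -1) = Pow(Add(Mul(Mul(Rational(1, 3), 3), -51), -662034), -1) = Pow(Add(Mul(1, -51), -662034), -1) = Pow(Add(-51, -662034), -1) = Pow(-662085, -1) = Rational(-1, 662085)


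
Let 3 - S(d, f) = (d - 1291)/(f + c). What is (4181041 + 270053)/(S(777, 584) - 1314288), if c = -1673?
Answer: -4847241366/1431256879 ≈ -3.3867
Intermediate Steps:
S(d, f) = 3 - (-1291 + d)/(-1673 + f) (S(d, f) = 3 - (d - 1291)/(f - 1673) = 3 - (-1291 + d)/(-1673 + f))
(4181041 + 270053)/(S(777, 584) - 1314288) = (4181041 + 270053)/((-3728 - 1*777 + 3*584)/(-1673 + 584) - 1314288) = 4451094/((-3728 - 777 + 1752)/(-1089) - 1314288) = 4451094/(-1/1089*(-2753) - 1314288) = 4451094/(2753/1089 - 1314288) = 4451094/(-1431256879/1089) = 4451094*(-1089/1431256879) = -4847241366/1431256879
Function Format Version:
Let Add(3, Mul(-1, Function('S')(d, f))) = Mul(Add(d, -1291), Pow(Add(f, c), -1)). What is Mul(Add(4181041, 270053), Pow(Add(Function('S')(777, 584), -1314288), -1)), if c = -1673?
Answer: Rational(-4847241366, 1431256879) ≈ -3.3867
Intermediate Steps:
Function('S')(d, f) = Add(3, Mul(-1, Pow(Add(-1673, f), -1), Add(-1291, d))) (Function('S')(d, f) = Add(3, Mul(-1, Mul(Add(d, -1291), Pow(Add(f, -1673), -1)))) = Add(3, Mul(-1, Mul(Add(-1291, d), Pow(Add(-1673, f), -1)))) = Add(3, Mul(-1, Mul(Pow(Add(-1673, f), -1), Add(-1291, d)))) = Add(3, Mul(-1, Pow(Add(-1673, f), -1), Add(-1291, d))))
Mul(Add(4181041, 270053), Pow(Add(Function('S')(777, 584), -1314288), -1)) = Mul(Add(4181041, 270053), Pow(Add(Mul(Pow(Add(-1673, 584), -1), Add(-3728, Mul(-1, 777), Mul(3, 584))), -1314288), -1)) = Mul(4451094, Pow(Add(Mul(Pow(-1089, -1), Add(-3728, -777, 1752)), -1314288), -1)) = Mul(4451094, Pow(Add(Mul(Rational(-1, 1089), -2753), -1314288), -1)) = Mul(4451094, Pow(Add(Rational(2753, 1089), -1314288), -1)) = Mul(4451094, Pow(Rational(-1431256879, 1089), -1)) = Mul(4451094, Rational(-1089, 1431256879)) = Rational(-4847241366, 1431256879)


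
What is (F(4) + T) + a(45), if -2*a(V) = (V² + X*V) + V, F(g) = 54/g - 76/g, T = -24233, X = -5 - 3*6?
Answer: -24756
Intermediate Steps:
X = -23 (X = -5 - 18 = -23)
F(g) = -22/g
a(V) = 11*V - V²/2 (a(V) = -((V² - 23*V) + V)/2 = -(V² - 22*V)/2 = 11*V - V²/2)
(F(4) + T) + a(45) = (-22/4 - 24233) + (½)*45*(22 - 1*45) = (-22*¼ - 24233) + (½)*45*(22 - 45) = (-11/2 - 24233) + (½)*45*(-23) = -48477/2 - 1035/2 = -24756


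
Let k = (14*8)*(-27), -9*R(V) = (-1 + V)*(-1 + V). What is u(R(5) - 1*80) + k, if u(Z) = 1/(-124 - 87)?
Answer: -638065/211 ≈ -3024.0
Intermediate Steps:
R(V) = -(-1 + V)²/9 (R(V) = -(-1 + V)*(-1 + V)/9 = -(-1 + V)²/9)
u(Z) = -1/211 (u(Z) = 1/(-211) = -1/211)
k = -3024 (k = 112*(-27) = -3024)
u(R(5) - 1*80) + k = -1/211 - 3024 = -638065/211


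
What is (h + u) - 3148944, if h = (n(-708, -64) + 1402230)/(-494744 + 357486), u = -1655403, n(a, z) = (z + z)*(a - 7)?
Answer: -329718277138/68629 ≈ -4.8044e+6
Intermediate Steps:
n(a, z) = 2*z*(-7 + a) (n(a, z) = (2*z)*(-7 + a) = 2*z*(-7 + a))
h = -746875/68629 (h = (2*(-64)*(-7 - 708) + 1402230)/(-494744 + 357486) = (2*(-64)*(-715) + 1402230)/(-137258) = (91520 + 1402230)*(-1/137258) = 1493750*(-1/137258) = -746875/68629 ≈ -10.883)
(h + u) - 3148944 = (-746875/68629 - 1655403) - 3148944 = -113609399362/68629 - 3148944 = -329718277138/68629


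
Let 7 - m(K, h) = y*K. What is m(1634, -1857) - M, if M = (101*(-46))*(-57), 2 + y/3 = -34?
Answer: -88343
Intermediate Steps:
y = -108 (y = -6 + 3*(-34) = -6 - 102 = -108)
m(K, h) = 7 + 108*K (m(K, h) = 7 - (-108)*K = 7 + 108*K)
M = 264822 (M = -4646*(-57) = 264822)
m(1634, -1857) - M = (7 + 108*1634) - 1*264822 = (7 + 176472) - 264822 = 176479 - 264822 = -88343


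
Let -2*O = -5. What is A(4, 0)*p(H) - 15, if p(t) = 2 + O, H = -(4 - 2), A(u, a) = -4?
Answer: -33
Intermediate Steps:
O = 5/2 (O = -1/2*(-5) = 5/2 ≈ 2.5000)
H = -2 (H = -1*2 = -2)
p(t) = 9/2 (p(t) = 2 + 5/2 = 9/2)
A(4, 0)*p(H) - 15 = -4*9/2 - 15 = -18 - 15 = -33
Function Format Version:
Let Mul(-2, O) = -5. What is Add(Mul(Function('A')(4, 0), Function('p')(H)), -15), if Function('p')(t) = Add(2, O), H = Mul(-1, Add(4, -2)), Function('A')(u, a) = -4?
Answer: -33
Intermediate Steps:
O = Rational(5, 2) (O = Mul(Rational(-1, 2), -5) = Rational(5, 2) ≈ 2.5000)
H = -2 (H = Mul(-1, 2) = -2)
Function('p')(t) = Rational(9, 2) (Function('p')(t) = Add(2, Rational(5, 2)) = Rational(9, 2))
Add(Mul(Function('A')(4, 0), Function('p')(H)), -15) = Add(Mul(-4, Rational(9, 2)), -15) = Add(-18, -15) = -33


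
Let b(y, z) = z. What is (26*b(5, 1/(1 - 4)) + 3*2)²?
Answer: 64/9 ≈ 7.1111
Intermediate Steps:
(26*b(5, 1/(1 - 4)) + 3*2)² = (26/(1 - 4) + 3*2)² = (26/(-3) + 6)² = (26*(-⅓) + 6)² = (-26/3 + 6)² = (-8/3)² = 64/9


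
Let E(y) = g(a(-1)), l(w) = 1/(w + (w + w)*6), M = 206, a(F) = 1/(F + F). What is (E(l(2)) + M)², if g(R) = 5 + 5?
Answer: 46656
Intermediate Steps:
a(F) = 1/(2*F)
g(R) = 10
l(w) = 1/(13*w) (l(w) = 1/(w + (2*w)*6) = 1/(w + 12*w) = 1/(13*w))
E(y) = 10
(E(l(2)) + M)² = (10 + 206)² = 216² = 46656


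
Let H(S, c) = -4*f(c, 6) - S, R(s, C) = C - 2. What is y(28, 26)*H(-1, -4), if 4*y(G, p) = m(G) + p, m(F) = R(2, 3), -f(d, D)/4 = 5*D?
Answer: 12987/4 ≈ 3246.8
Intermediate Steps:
f(d, D) = -20*D
R(s, C) = -2 + C
m(F) = 1 (m(F) = -2 + 3 = 1)
y(G, p) = ¼ + p/4 (y(G, p) = (1 + p)/4 = ¼ + p/4)
H(S, c) = 480 - S (H(S, c) = -(-80)*6 - S = -4*(-120) - S = 480 - S)
y(28, 26)*H(-1, -4) = (¼ + (¼)*26)*(480 - 1*(-1)) = (¼ + 13/2)*(480 + 1) = (27/4)*481 = 12987/4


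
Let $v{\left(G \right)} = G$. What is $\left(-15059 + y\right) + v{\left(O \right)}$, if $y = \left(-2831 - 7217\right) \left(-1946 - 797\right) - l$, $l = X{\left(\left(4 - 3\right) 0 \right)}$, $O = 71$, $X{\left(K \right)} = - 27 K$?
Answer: $27546676$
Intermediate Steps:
$l = 0$ ($l = - 27 \left(4 - 3\right) 0 = - 27 \cdot 1 \cdot 0 = \left(-27\right) 0 = 0$)
$y = 27561664$ ($y = \left(-2831 - 7217\right) \left(-1946 - 797\right) - 0 = \left(-10048\right) \left(-2743\right) + 0 = 27561664 + 0 = 27561664$)
$\left(-15059 + y\right) + v{\left(O \right)} = \left(-15059 + 27561664\right) + 71 = 27546605 + 71 = 27546676$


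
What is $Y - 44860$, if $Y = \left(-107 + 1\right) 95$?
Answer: $-54930$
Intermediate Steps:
$Y = -10070$ ($Y = \left(-106\right) 95 = -10070$)
$Y - 44860 = -10070 - 44860 = -54930$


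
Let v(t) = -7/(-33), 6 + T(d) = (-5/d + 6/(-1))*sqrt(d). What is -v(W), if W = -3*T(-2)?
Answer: -7/33 ≈ -0.21212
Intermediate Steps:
T(d) = -6 + sqrt(d)*(-6 - 5/d) (T(d) = -6 + (-5/d + 6/(-1))*sqrt(d) = -6 + (-5/d + 6*(-1))*sqrt(d) = -6 + (-5/d - 6)*sqrt(d) = -6 + (-6 - 5/d)*sqrt(d) = -6 + sqrt(d)*(-6 - 5/d))
W = 18 + 21*I*sqrt(2)/2 (W = -3*(-6 - 6*I*sqrt(2) - (-5)*I*sqrt(2)/2) = -3*(-6 - 6*I*sqrt(2) + 5*I*sqrt(2)/2) = -3*(-6 - 7*I*sqrt(2)/2) = 18 + 21*I*sqrt(2)/2 ≈ 18.0 + 14.849*I)
v(t) = 7/33 (v(t) = -7*(-1/33) = 7/33)
-v(W) = -1*7/33 = -7/33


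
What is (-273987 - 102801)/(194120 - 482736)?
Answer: 94197/72154 ≈ 1.3055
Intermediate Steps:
(-273987 - 102801)/(194120 - 482736) = -376788/(-288616) = -376788*(-1/288616) = 94197/72154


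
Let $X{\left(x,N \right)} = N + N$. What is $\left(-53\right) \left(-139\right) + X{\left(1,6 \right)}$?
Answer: $7379$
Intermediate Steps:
$X{\left(x,N \right)} = 2 N$
$\left(-53\right) \left(-139\right) + X{\left(1,6 \right)} = \left(-53\right) \left(-139\right) + 2 \cdot 6 = 7367 + 12 = 7379$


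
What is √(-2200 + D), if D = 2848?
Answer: 18*√2 ≈ 25.456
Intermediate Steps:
√(-2200 + D) = √(-2200 + 2848) = √648 = 18*√2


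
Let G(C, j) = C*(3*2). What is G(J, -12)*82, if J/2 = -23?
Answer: -22632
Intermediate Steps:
J = -46 (J = 2*(-23) = -46)
G(C, j) = 6*C (G(C, j) = C*6 = 6*C)
G(J, -12)*82 = (6*(-46))*82 = -276*82 = -22632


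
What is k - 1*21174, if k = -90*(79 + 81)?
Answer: -35574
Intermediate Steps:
k = -14400 (k = -90*160 = -14400)
k - 1*21174 = -14400 - 1*21174 = -14400 - 21174 = -35574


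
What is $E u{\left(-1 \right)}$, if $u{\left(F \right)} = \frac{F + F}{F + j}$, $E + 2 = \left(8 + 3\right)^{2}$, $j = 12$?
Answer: $- \frac{238}{11} \approx -21.636$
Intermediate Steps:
$E = 119$ ($E = -2 + \left(8 + 3\right)^{2} = -2 + 11^{2} = -2 + 121 = 119$)
$u{\left(F \right)} = \frac{2 F}{12 + F}$ ($u{\left(F \right)} = \frac{F + F}{F + 12} = \frac{2 F}{12 + F}$)
$E u{\left(-1 \right)} = 119 \cdot 2 \left(-1\right) \frac{1}{12 - 1} = 119 \cdot 2 \left(-1\right) \frac{1}{11} = 119 \left(- \frac{2}{11}\right) = - \frac{238}{11}$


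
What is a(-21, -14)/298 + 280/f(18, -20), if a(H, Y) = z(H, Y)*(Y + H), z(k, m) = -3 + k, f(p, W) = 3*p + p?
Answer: 8995/1341 ≈ 6.7077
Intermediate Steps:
f(p, W) = 4*p
a(H, Y) = (-3 + H)*(H + Y) (a(H, Y) = (-3 + H)*(Y + H) = (-3 + H)*(H + Y))
a(-21, -14)/298 + 280/f(18, -20) = ((-3 - 21)*(-21 - 14))/298 + 280/((4*18)) = -24*(-35)*(1/298) + 280/72 = 840*(1/298) + 280*(1/72) = 420/149 + 35/9 = 8995/1341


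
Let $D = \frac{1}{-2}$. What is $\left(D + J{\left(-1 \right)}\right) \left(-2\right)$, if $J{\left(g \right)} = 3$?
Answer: $-5$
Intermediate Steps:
$D = - \frac{1}{2} \approx -0.5$
$\left(D + J{\left(-1 \right)}\right) \left(-2\right) = \left(- \frac{1}{2} + 3\right) \left(-2\right) = \frac{5}{2} \left(-2\right) = -5$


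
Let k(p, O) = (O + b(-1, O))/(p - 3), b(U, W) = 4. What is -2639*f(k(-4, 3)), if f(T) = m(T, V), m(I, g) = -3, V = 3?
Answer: 7917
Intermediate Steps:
k(p, O) = (4 + O)/(-3 + p) (k(p, O) = (O + 4)/(p - 3) = (4 + O)/(-3 + p))
f(T) = -3
-2639*f(k(-4, 3)) = -2639*(-3) = 7917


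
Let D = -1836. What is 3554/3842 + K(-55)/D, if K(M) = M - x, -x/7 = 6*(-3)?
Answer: 212369/207468 ≈ 1.0236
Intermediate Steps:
x = 126 (x = -42*(-3) = -7*(-18) = 126)
K(M) = -126 + M (K(M) = M - 1*126 = M - 126 = -126 + M)
3554/3842 + K(-55)/D = 3554/3842 + (-126 - 55)/(-1836) = 3554*(1/3842) - 181*(-1/1836) = 1777/1921 + 181/1836 = 212369/207468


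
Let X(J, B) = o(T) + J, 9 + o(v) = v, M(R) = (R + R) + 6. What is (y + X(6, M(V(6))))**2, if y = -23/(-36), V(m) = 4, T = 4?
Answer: 3481/1296 ≈ 2.6860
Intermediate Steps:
M(R) = 6 + 2*R (M(R) = 2*R + 6 = 6 + 2*R)
o(v) = -9 + v
X(J, B) = -5 + J (X(J, B) = (-9 + 4) + J = -5 + J)
y = 23/36 (y = -23*(-1/36) = 23/36 ≈ 0.63889)
(y + X(6, M(V(6))))**2 = (23/36 + (-5 + 6))**2 = (23/36 + 1)**2 = (59/36)**2 = 3481/1296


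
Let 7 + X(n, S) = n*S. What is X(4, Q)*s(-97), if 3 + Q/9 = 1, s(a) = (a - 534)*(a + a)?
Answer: -9670706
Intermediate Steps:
s(a) = 2*a*(-534 + a) (s(a) = (-534 + a)*(2*a) = 2*a*(-534 + a))
Q = -18 (Q = -27 + 9*1 = -27 + 9 = -18)
X(n, S) = -7 + S*n (X(n, S) = -7 + n*S = -7 + S*n)
X(4, Q)*s(-97) = (-7 - 18*4)*(2*(-97)*(-534 - 97)) = (-7 - 72)*(2*(-97)*(-631)) = -79*122414 = -9670706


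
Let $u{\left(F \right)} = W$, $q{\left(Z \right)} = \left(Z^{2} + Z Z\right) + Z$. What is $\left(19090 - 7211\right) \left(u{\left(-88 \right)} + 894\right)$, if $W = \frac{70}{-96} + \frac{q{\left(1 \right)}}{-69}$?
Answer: $\frac{11714155117}{1104} \approx 1.0611 \cdot 10^{7}$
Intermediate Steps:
$q{\left(Z \right)} = Z + 2 Z^{2}$ ($q{\left(Z \right)} = \left(Z^{2} + Z^{2}\right) + Z = 2 Z^{2} + Z = Z + 2 Z^{2}$)
$W = - \frac{853}{1104}$ ($W = \frac{70}{-96} + \frac{1 \left(1 + 2 \cdot 1\right)}{-69} = 70 \left(- \frac{1}{96}\right) + 1 \left(1 + 2\right) \left(- \frac{1}{69}\right) = - \frac{35}{48} + 1 \cdot 3 \left(- \frac{1}{69}\right) = - \frac{35}{48} + 3 \left(- \frac{1}{69}\right) = - \frac{35}{48} - \frac{1}{23} = - \frac{853}{1104} \approx -0.77264$)
$u{\left(F \right)} = - \frac{853}{1104}$
$\left(19090 - 7211\right) \left(u{\left(-88 \right)} + 894\right) = \left(19090 - 7211\right) \left(- \frac{853}{1104} + 894\right) = 11879 \cdot \frac{986123}{1104} = \frac{11714155117}{1104}$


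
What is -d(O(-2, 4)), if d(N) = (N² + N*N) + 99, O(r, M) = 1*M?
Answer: -131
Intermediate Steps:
O(r, M) = M
d(N) = 99 + 2*N² (d(N) = (N² + N²) + 99 = 2*N² + 99 = 99 + 2*N²)
-d(O(-2, 4)) = -(99 + 2*4²) = -(99 + 2*16) = -(99 + 32) = -1*131 = -131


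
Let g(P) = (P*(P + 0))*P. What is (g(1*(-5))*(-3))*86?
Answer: 32250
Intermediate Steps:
g(P) = P³ (g(P) = (P*P)*P = P²*P = P³)
(g(1*(-5))*(-3))*86 = ((1*(-5))³*(-3))*86 = ((-5)³*(-3))*86 = -125*(-3)*86 = 375*86 = 32250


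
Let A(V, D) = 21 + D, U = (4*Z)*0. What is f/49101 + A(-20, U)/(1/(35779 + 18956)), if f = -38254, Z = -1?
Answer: 56438369681/49101 ≈ 1.1494e+6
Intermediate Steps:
U = 0 (U = (4*(-1))*0 = -4*0 = 0)
f/49101 + A(-20, U)/(1/(35779 + 18956)) = -38254/49101 + (21 + 0)/(1/(35779 + 18956)) = -38254*1/49101 + 21/(1/54735) = -38254/49101 + 21/(1/54735) = -38254/49101 + 21*54735 = -38254/49101 + 1149435 = 56438369681/49101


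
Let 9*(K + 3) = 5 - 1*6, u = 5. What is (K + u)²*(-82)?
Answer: -23698/81 ≈ -292.57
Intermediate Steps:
K = -28/9 (K = -3 + (5 - 1*6)/9 = -3 + (5 - 6)/9 = -3 + (⅑)*(-1) = -3 - ⅑ = -28/9 ≈ -3.1111)
(K + u)²*(-82) = (-28/9 + 5)²*(-82) = (17/9)²*(-82) = (289/81)*(-82) = -23698/81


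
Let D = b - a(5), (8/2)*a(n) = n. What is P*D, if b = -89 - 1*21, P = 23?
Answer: -10235/4 ≈ -2558.8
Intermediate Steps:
a(n) = n/4
b = -110 (b = -89 - 21 = -110)
D = -445/4 (D = -110 - 5/4 = -445/4 ≈ -111.25)
P*D = 23*(-445/4) = -10235/4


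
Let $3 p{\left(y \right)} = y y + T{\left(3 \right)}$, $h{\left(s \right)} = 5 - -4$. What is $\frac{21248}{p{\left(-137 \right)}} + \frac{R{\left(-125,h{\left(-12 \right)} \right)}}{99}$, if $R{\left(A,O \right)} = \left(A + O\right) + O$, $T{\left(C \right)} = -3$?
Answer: $\frac{195577}{84447} \approx 2.316$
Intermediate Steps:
$h{\left(s \right)} = 9$ ($h{\left(s \right)} = 5 + 4 = 9$)
$R{\left(A,O \right)} = A + 2 O$
$p{\left(y \right)} = -1 + \frac{y^{2}}{3}$ ($p{\left(y \right)} = \frac{y y - 3}{3} = \frac{y^{2} - 3}{3} = \frac{-3 + y^{2}}{3} = -1 + \frac{y^{2}}{3}$)
$\frac{21248}{p{\left(-137 \right)}} + \frac{R{\left(-125,h{\left(-12 \right)} \right)}}{99} = \frac{21248}{-1 + \frac{\left(-137\right)^{2}}{3}} + \frac{-125 + 2 \cdot 9}{99} = \frac{21248}{-1 + \frac{1}{3} \cdot 18769} + \left(-125 + 18\right) \frac{1}{99} = \frac{21248}{-1 + \frac{18769}{3}} - \frac{107}{99} = \frac{21248}{\frac{18766}{3}} - \frac{107}{99} = 21248 \cdot \frac{3}{18766} - \frac{107}{99} = \frac{31872}{9383} - \frac{107}{99} = \frac{195577}{84447}$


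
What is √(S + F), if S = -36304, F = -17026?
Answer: I*√53330 ≈ 230.93*I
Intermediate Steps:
√(S + F) = √(-36304 - 17026) = √(-53330) = I*√53330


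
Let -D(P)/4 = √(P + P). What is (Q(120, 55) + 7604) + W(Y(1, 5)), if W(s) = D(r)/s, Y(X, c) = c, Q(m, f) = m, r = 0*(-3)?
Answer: 7724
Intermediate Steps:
r = 0
D(P) = -4*√2*√P (D(P) = -4*√(P + P) = -4*√2*√P)
W(s) = 0 (W(s) = (-4*√2*√0)/s = (-4*√2*0)/s = 0/s = 0)
(Q(120, 55) + 7604) + W(Y(1, 5)) = (120 + 7604) + 0 = 7724 + 0 = 7724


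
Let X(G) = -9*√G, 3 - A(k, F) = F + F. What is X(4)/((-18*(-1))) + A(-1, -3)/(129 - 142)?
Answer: -22/13 ≈ -1.6923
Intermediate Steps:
A(k, F) = 3 - 2*F (A(k, F) = 3 - (F + F) = 3 - 2*F)
X(4)/((-18*(-1))) + A(-1, -3)/(129 - 142) = (-9*√4)/((-18*(-1))) + (3 - 2*(-3))/(129 - 142) = -9*2/18 + (3 + 6)/(-13) = -18*1/18 - 1/13*9 = -1 - 9/13 = -22/13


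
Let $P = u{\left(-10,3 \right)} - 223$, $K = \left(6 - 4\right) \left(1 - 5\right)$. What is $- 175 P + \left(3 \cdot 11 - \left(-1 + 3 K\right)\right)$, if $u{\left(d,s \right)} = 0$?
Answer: $39083$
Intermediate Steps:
$K = -8$ ($K = 2 \left(-4\right) = -8$)
$P = -223$ ($P = 0 - 223 = -223$)
$- 175 P + \left(3 \cdot 11 - \left(-1 + 3 K\right)\right) = \left(-175\right) \left(-223\right) + \left(3 \cdot 11 + \left(\left(-3\right) \left(-8\right) + 1\right)\right) = 39025 + \left(33 + \left(24 + 1\right)\right) = 39025 + \left(33 + 25\right) = 39025 + 58 = 39083$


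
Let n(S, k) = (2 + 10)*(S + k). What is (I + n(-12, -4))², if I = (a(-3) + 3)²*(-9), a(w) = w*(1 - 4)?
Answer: 2214144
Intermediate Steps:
a(w) = -3*w (a(w) = w*(-3) = -3*w)
n(S, k) = 12*S + 12*k (n(S, k) = 12*(S + k) = 12*S + 12*k)
I = -1296 (I = (-3*(-3) + 3)²*(-9) = (9 + 3)²*(-9) = 12²*(-9) = 144*(-9) = -1296)
(I + n(-12, -4))² = (-1296 + (12*(-12) + 12*(-4)))² = (-1296 + (-144 - 48))² = (-1296 - 192)² = (-1488)² = 2214144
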